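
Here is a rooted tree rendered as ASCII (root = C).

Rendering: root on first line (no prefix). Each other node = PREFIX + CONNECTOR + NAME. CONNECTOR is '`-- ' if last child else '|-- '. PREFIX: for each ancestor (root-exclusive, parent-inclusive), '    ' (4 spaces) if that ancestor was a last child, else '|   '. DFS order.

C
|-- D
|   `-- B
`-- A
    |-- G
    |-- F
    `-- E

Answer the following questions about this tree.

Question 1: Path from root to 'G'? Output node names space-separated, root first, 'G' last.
Walk down from root: C -> A -> G

Answer: C A G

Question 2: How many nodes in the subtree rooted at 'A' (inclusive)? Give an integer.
Subtree rooted at A contains: A, E, F, G
Count = 4

Answer: 4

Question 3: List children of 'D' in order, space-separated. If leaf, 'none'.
Node D's children (from adjacency): B

Answer: B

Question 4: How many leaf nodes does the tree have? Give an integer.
Leaves (nodes with no children): B, E, F, G

Answer: 4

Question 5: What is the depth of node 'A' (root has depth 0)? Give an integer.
Answer: 1

Derivation:
Path from root to A: C -> A
Depth = number of edges = 1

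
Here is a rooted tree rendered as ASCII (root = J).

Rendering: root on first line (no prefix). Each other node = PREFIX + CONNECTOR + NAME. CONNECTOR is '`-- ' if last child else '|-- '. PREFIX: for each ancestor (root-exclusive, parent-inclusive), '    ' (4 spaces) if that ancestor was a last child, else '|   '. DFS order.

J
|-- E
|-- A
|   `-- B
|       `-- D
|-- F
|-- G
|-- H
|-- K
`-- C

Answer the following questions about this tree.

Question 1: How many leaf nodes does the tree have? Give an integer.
Leaves (nodes with no children): C, D, E, F, G, H, K

Answer: 7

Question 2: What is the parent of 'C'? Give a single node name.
Answer: J

Derivation:
Scan adjacency: C appears as child of J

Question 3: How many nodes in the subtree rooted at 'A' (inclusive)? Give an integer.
Subtree rooted at A contains: A, B, D
Count = 3

Answer: 3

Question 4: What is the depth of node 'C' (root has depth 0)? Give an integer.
Answer: 1

Derivation:
Path from root to C: J -> C
Depth = number of edges = 1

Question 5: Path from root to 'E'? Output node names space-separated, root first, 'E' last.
Answer: J E

Derivation:
Walk down from root: J -> E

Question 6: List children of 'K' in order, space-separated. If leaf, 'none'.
Answer: none

Derivation:
Node K's children (from adjacency): (leaf)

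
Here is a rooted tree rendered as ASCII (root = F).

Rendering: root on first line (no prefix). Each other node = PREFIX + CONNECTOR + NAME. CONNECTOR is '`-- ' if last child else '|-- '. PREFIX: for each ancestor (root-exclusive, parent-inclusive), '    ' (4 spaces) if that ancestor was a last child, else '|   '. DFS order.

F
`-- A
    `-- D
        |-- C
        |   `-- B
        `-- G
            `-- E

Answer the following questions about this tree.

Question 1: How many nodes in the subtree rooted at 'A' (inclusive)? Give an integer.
Subtree rooted at A contains: A, B, C, D, E, G
Count = 6

Answer: 6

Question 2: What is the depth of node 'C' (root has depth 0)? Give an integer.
Answer: 3

Derivation:
Path from root to C: F -> A -> D -> C
Depth = number of edges = 3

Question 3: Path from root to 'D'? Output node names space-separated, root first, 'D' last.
Walk down from root: F -> A -> D

Answer: F A D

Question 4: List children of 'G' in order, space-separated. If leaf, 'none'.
Answer: E

Derivation:
Node G's children (from adjacency): E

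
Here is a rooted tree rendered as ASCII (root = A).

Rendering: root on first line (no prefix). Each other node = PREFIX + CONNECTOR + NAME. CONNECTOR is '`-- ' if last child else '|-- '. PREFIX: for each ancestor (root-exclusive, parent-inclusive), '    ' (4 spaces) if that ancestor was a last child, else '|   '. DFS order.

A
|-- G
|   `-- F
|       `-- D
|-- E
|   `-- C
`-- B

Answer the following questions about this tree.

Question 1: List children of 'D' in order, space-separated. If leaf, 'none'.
Answer: none

Derivation:
Node D's children (from adjacency): (leaf)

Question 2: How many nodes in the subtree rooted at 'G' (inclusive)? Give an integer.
Subtree rooted at G contains: D, F, G
Count = 3

Answer: 3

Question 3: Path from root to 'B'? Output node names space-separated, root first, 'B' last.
Answer: A B

Derivation:
Walk down from root: A -> B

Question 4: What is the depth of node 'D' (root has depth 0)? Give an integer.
Path from root to D: A -> G -> F -> D
Depth = number of edges = 3

Answer: 3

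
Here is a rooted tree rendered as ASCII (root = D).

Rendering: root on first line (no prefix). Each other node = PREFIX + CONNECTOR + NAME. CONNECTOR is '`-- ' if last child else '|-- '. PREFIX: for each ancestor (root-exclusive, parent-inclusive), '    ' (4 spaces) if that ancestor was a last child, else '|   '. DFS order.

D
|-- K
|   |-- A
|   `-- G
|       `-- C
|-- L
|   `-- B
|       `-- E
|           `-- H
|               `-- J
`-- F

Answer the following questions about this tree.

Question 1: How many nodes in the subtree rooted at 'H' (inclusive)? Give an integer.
Answer: 2

Derivation:
Subtree rooted at H contains: H, J
Count = 2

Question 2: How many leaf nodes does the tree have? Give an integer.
Answer: 4

Derivation:
Leaves (nodes with no children): A, C, F, J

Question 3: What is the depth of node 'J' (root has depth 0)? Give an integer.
Answer: 5

Derivation:
Path from root to J: D -> L -> B -> E -> H -> J
Depth = number of edges = 5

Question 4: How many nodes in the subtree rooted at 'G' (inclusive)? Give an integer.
Answer: 2

Derivation:
Subtree rooted at G contains: C, G
Count = 2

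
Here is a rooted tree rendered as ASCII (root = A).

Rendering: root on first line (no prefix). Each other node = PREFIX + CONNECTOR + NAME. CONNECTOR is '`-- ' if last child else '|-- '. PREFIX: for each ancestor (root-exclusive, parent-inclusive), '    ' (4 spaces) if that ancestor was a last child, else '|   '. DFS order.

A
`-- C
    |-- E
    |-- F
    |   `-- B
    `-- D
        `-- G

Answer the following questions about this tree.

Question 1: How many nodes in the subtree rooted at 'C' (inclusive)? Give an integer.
Subtree rooted at C contains: B, C, D, E, F, G
Count = 6

Answer: 6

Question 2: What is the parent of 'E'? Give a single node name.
Scan adjacency: E appears as child of C

Answer: C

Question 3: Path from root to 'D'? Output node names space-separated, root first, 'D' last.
Walk down from root: A -> C -> D

Answer: A C D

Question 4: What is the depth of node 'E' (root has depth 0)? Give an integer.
Answer: 2

Derivation:
Path from root to E: A -> C -> E
Depth = number of edges = 2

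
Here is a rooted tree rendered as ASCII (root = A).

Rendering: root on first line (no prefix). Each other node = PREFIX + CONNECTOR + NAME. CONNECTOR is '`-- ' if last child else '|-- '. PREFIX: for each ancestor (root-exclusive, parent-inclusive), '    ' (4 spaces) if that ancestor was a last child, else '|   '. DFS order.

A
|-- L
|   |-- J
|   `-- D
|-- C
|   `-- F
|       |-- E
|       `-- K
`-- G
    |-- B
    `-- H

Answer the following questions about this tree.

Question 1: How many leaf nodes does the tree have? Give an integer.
Answer: 6

Derivation:
Leaves (nodes with no children): B, D, E, H, J, K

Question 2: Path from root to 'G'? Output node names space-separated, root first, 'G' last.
Answer: A G

Derivation:
Walk down from root: A -> G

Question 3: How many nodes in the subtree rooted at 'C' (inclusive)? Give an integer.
Answer: 4

Derivation:
Subtree rooted at C contains: C, E, F, K
Count = 4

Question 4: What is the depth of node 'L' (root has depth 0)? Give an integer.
Answer: 1

Derivation:
Path from root to L: A -> L
Depth = number of edges = 1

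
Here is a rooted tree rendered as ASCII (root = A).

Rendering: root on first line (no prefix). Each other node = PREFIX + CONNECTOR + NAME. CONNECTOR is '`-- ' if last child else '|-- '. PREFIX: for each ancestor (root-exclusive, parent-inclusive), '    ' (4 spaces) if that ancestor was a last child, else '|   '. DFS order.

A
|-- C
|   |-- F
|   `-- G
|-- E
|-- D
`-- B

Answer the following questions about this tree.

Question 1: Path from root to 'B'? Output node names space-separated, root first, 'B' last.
Answer: A B

Derivation:
Walk down from root: A -> B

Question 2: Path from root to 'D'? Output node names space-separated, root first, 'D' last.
Walk down from root: A -> D

Answer: A D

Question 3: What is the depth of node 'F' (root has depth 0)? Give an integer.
Answer: 2

Derivation:
Path from root to F: A -> C -> F
Depth = number of edges = 2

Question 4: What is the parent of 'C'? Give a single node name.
Answer: A

Derivation:
Scan adjacency: C appears as child of A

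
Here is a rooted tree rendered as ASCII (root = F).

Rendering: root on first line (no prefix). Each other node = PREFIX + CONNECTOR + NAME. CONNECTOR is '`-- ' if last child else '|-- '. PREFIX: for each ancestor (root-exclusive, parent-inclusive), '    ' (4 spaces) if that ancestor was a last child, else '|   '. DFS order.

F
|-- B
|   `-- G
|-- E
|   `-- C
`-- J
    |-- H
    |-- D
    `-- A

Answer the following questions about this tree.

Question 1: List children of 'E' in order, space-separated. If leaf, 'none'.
Node E's children (from adjacency): C

Answer: C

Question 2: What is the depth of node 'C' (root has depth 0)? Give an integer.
Path from root to C: F -> E -> C
Depth = number of edges = 2

Answer: 2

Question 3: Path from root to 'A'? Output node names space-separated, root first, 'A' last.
Walk down from root: F -> J -> A

Answer: F J A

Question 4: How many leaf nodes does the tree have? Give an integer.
Answer: 5

Derivation:
Leaves (nodes with no children): A, C, D, G, H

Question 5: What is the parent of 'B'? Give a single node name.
Answer: F

Derivation:
Scan adjacency: B appears as child of F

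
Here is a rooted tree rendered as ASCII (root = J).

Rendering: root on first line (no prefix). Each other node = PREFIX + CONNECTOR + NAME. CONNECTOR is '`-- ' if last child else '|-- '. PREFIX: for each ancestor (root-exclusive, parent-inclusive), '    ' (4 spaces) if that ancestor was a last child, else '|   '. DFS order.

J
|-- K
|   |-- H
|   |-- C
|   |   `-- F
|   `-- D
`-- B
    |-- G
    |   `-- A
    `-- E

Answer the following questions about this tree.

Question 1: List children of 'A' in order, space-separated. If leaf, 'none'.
Answer: none

Derivation:
Node A's children (from adjacency): (leaf)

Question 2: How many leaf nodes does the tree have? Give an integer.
Leaves (nodes with no children): A, D, E, F, H

Answer: 5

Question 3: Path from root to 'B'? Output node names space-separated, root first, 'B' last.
Answer: J B

Derivation:
Walk down from root: J -> B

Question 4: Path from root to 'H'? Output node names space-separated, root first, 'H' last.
Walk down from root: J -> K -> H

Answer: J K H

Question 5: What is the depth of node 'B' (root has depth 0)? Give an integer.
Answer: 1

Derivation:
Path from root to B: J -> B
Depth = number of edges = 1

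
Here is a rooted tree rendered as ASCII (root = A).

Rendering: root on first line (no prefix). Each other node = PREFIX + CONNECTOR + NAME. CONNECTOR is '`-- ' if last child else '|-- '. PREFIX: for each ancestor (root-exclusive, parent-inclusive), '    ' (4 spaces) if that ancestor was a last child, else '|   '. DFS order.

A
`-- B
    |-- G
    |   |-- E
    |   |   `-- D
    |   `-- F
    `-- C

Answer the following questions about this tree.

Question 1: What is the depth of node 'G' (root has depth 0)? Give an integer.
Path from root to G: A -> B -> G
Depth = number of edges = 2

Answer: 2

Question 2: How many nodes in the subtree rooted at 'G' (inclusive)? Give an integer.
Answer: 4

Derivation:
Subtree rooted at G contains: D, E, F, G
Count = 4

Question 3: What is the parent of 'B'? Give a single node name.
Scan adjacency: B appears as child of A

Answer: A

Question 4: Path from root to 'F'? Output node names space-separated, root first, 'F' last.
Walk down from root: A -> B -> G -> F

Answer: A B G F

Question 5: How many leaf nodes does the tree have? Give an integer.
Answer: 3

Derivation:
Leaves (nodes with no children): C, D, F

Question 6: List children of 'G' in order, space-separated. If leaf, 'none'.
Node G's children (from adjacency): E, F

Answer: E F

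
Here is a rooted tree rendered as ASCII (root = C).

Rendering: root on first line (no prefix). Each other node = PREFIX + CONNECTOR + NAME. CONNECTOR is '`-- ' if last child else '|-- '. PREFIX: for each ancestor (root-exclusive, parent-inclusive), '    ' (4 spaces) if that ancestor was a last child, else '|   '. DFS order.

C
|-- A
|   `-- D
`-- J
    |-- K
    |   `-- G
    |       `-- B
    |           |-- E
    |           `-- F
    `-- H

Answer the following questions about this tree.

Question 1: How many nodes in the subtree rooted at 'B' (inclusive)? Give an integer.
Answer: 3

Derivation:
Subtree rooted at B contains: B, E, F
Count = 3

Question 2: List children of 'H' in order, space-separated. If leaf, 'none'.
Answer: none

Derivation:
Node H's children (from adjacency): (leaf)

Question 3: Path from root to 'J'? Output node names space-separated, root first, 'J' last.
Answer: C J

Derivation:
Walk down from root: C -> J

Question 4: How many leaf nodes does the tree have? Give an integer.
Answer: 4

Derivation:
Leaves (nodes with no children): D, E, F, H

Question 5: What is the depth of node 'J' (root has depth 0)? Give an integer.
Answer: 1

Derivation:
Path from root to J: C -> J
Depth = number of edges = 1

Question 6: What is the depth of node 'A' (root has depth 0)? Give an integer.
Answer: 1

Derivation:
Path from root to A: C -> A
Depth = number of edges = 1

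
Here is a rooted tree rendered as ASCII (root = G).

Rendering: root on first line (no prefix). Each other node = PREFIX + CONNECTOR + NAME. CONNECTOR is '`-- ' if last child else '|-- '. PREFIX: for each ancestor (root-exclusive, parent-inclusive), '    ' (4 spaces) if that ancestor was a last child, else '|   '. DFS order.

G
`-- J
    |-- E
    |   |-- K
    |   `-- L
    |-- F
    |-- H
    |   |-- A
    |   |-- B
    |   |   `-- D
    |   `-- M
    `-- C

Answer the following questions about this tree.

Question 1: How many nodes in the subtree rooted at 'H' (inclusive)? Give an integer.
Answer: 5

Derivation:
Subtree rooted at H contains: A, B, D, H, M
Count = 5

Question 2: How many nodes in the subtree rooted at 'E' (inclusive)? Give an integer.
Subtree rooted at E contains: E, K, L
Count = 3

Answer: 3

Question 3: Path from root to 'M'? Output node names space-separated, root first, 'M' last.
Walk down from root: G -> J -> H -> M

Answer: G J H M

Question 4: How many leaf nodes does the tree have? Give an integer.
Answer: 7

Derivation:
Leaves (nodes with no children): A, C, D, F, K, L, M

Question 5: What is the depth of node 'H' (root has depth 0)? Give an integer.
Path from root to H: G -> J -> H
Depth = number of edges = 2

Answer: 2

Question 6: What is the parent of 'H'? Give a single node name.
Answer: J

Derivation:
Scan adjacency: H appears as child of J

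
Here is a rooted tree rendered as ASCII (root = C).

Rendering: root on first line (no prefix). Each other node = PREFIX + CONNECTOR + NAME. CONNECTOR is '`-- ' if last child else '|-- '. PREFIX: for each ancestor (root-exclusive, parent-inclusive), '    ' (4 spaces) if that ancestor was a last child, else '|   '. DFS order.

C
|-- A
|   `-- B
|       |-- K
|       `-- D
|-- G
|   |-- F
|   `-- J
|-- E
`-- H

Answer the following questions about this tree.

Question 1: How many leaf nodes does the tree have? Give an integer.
Leaves (nodes with no children): D, E, F, H, J, K

Answer: 6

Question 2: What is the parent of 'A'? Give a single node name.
Scan adjacency: A appears as child of C

Answer: C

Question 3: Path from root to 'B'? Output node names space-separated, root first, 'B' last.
Walk down from root: C -> A -> B

Answer: C A B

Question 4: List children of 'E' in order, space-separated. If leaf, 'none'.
Node E's children (from adjacency): (leaf)

Answer: none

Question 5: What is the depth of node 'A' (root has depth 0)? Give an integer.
Path from root to A: C -> A
Depth = number of edges = 1

Answer: 1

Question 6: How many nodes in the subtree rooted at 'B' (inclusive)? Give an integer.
Subtree rooted at B contains: B, D, K
Count = 3

Answer: 3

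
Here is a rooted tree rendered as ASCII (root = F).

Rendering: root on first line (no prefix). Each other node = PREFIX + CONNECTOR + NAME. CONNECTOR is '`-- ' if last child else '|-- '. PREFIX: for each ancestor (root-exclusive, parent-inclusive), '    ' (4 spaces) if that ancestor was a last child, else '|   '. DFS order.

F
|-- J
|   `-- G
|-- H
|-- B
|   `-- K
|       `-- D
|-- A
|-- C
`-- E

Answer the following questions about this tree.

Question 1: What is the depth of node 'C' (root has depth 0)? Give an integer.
Answer: 1

Derivation:
Path from root to C: F -> C
Depth = number of edges = 1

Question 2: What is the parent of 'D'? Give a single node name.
Answer: K

Derivation:
Scan adjacency: D appears as child of K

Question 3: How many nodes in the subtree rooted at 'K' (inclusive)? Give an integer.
Subtree rooted at K contains: D, K
Count = 2

Answer: 2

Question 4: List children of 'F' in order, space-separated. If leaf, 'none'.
Answer: J H B A C E

Derivation:
Node F's children (from adjacency): J, H, B, A, C, E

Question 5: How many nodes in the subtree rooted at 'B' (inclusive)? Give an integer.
Subtree rooted at B contains: B, D, K
Count = 3

Answer: 3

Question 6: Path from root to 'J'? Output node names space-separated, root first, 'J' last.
Walk down from root: F -> J

Answer: F J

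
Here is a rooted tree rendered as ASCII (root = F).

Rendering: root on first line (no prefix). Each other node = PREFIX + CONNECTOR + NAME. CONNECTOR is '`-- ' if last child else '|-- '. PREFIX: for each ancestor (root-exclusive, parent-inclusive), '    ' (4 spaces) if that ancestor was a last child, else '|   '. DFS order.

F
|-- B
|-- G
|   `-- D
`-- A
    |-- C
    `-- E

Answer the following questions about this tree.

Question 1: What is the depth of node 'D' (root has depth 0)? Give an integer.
Path from root to D: F -> G -> D
Depth = number of edges = 2

Answer: 2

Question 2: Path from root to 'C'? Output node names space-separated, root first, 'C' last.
Answer: F A C

Derivation:
Walk down from root: F -> A -> C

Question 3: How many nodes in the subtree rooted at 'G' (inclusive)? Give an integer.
Answer: 2

Derivation:
Subtree rooted at G contains: D, G
Count = 2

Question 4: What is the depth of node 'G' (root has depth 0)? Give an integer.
Path from root to G: F -> G
Depth = number of edges = 1

Answer: 1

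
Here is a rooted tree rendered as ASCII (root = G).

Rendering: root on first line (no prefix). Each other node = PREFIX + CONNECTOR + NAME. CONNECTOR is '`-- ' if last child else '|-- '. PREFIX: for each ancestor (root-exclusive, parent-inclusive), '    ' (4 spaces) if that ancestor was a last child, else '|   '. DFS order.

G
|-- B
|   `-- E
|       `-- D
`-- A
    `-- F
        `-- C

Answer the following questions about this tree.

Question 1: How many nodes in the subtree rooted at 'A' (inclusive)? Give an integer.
Answer: 3

Derivation:
Subtree rooted at A contains: A, C, F
Count = 3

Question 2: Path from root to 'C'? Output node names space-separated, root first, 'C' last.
Walk down from root: G -> A -> F -> C

Answer: G A F C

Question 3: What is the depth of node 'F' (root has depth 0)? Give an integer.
Path from root to F: G -> A -> F
Depth = number of edges = 2

Answer: 2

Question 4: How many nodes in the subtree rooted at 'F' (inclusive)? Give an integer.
Answer: 2

Derivation:
Subtree rooted at F contains: C, F
Count = 2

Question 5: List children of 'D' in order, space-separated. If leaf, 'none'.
Node D's children (from adjacency): (leaf)

Answer: none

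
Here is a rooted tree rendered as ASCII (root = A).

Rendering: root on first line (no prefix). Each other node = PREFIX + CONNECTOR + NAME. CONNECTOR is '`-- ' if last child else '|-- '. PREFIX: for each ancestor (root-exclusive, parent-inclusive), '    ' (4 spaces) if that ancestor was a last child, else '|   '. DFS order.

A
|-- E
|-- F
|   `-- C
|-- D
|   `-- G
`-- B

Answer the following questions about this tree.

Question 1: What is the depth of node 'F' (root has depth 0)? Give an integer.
Path from root to F: A -> F
Depth = number of edges = 1

Answer: 1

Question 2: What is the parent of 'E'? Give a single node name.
Answer: A

Derivation:
Scan adjacency: E appears as child of A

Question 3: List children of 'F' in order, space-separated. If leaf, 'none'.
Node F's children (from adjacency): C

Answer: C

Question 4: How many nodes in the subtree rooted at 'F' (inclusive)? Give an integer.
Subtree rooted at F contains: C, F
Count = 2

Answer: 2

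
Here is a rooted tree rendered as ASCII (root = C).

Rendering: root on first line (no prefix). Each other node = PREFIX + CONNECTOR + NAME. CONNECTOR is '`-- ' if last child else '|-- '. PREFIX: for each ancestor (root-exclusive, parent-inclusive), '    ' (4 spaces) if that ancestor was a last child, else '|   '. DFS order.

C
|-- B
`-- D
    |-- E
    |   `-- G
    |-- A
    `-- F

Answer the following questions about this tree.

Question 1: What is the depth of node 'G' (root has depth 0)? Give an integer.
Answer: 3

Derivation:
Path from root to G: C -> D -> E -> G
Depth = number of edges = 3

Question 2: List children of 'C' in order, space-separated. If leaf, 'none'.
Node C's children (from adjacency): B, D

Answer: B D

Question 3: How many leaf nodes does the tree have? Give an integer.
Leaves (nodes with no children): A, B, F, G

Answer: 4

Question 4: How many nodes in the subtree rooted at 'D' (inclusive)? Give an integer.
Subtree rooted at D contains: A, D, E, F, G
Count = 5

Answer: 5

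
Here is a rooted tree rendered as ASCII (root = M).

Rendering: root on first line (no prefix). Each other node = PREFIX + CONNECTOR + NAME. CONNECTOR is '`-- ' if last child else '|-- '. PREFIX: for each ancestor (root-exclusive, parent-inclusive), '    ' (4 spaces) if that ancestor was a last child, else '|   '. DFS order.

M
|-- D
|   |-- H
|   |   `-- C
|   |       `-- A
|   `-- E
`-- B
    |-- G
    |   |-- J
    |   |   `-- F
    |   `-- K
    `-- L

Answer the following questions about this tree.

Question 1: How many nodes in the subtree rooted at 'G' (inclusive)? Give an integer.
Subtree rooted at G contains: F, G, J, K
Count = 4

Answer: 4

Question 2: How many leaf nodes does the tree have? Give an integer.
Answer: 5

Derivation:
Leaves (nodes with no children): A, E, F, K, L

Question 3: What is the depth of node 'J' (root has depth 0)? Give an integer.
Answer: 3

Derivation:
Path from root to J: M -> B -> G -> J
Depth = number of edges = 3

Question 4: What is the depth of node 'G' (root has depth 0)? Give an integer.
Path from root to G: M -> B -> G
Depth = number of edges = 2

Answer: 2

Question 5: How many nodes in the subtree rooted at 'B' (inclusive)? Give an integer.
Answer: 6

Derivation:
Subtree rooted at B contains: B, F, G, J, K, L
Count = 6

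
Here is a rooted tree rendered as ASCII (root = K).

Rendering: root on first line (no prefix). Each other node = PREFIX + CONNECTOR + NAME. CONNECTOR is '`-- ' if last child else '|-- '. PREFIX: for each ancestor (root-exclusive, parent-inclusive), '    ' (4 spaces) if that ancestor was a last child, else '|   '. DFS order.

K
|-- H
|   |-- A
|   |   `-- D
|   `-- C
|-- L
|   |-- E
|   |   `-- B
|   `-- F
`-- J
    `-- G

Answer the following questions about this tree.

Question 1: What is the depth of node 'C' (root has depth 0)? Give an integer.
Path from root to C: K -> H -> C
Depth = number of edges = 2

Answer: 2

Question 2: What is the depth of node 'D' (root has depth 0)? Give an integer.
Answer: 3

Derivation:
Path from root to D: K -> H -> A -> D
Depth = number of edges = 3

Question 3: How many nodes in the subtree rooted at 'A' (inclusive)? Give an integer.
Answer: 2

Derivation:
Subtree rooted at A contains: A, D
Count = 2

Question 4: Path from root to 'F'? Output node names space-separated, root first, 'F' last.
Walk down from root: K -> L -> F

Answer: K L F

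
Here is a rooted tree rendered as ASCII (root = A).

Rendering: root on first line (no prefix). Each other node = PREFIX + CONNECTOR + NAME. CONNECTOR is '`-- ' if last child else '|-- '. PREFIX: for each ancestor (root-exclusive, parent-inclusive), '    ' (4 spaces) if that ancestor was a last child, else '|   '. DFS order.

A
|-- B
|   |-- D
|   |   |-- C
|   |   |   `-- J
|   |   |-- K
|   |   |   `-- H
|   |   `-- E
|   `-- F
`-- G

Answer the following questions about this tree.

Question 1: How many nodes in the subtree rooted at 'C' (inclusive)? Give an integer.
Answer: 2

Derivation:
Subtree rooted at C contains: C, J
Count = 2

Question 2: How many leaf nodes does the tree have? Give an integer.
Leaves (nodes with no children): E, F, G, H, J

Answer: 5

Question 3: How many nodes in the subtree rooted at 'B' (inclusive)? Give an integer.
Answer: 8

Derivation:
Subtree rooted at B contains: B, C, D, E, F, H, J, K
Count = 8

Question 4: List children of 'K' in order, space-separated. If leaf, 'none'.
Node K's children (from adjacency): H

Answer: H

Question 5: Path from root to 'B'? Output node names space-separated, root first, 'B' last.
Walk down from root: A -> B

Answer: A B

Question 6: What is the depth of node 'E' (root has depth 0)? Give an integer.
Path from root to E: A -> B -> D -> E
Depth = number of edges = 3

Answer: 3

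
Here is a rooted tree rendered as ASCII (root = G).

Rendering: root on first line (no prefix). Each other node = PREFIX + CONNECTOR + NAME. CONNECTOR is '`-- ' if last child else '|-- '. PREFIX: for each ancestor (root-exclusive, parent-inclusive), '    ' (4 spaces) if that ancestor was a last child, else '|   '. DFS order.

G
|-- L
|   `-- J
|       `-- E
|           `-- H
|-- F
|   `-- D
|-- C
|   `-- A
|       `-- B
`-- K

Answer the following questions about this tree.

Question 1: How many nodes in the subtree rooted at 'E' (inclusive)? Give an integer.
Answer: 2

Derivation:
Subtree rooted at E contains: E, H
Count = 2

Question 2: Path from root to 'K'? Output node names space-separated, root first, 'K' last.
Walk down from root: G -> K

Answer: G K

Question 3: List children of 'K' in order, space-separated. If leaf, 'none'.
Node K's children (from adjacency): (leaf)

Answer: none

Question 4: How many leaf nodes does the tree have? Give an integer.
Answer: 4

Derivation:
Leaves (nodes with no children): B, D, H, K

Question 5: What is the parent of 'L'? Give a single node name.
Answer: G

Derivation:
Scan adjacency: L appears as child of G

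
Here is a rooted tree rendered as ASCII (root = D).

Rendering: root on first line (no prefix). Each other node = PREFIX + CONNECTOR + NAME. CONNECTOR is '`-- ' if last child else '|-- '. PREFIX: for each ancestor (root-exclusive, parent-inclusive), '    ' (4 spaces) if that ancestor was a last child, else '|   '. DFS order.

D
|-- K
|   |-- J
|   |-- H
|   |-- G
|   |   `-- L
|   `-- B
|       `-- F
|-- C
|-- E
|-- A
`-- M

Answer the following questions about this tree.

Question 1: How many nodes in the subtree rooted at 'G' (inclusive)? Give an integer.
Subtree rooted at G contains: G, L
Count = 2

Answer: 2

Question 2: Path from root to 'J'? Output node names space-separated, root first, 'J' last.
Walk down from root: D -> K -> J

Answer: D K J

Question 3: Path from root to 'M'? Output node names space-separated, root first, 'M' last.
Walk down from root: D -> M

Answer: D M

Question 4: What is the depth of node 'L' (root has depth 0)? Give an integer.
Answer: 3

Derivation:
Path from root to L: D -> K -> G -> L
Depth = number of edges = 3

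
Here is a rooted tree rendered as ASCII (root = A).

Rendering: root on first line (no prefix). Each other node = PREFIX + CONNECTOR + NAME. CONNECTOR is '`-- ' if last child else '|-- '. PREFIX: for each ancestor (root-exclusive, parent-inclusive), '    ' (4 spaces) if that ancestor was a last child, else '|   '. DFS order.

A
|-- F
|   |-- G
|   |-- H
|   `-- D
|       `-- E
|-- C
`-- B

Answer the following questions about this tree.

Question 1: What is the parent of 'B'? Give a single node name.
Answer: A

Derivation:
Scan adjacency: B appears as child of A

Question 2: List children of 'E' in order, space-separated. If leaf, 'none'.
Node E's children (from adjacency): (leaf)

Answer: none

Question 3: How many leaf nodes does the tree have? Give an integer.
Leaves (nodes with no children): B, C, E, G, H

Answer: 5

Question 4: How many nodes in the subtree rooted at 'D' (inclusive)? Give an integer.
Subtree rooted at D contains: D, E
Count = 2

Answer: 2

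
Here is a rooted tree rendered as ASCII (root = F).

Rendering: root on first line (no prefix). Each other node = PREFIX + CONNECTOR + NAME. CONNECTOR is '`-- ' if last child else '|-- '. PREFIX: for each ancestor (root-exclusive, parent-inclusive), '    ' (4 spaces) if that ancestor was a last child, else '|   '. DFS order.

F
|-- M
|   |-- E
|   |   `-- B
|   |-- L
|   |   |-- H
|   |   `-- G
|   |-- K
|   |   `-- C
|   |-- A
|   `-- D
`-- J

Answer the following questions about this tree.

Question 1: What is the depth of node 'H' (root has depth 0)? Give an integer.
Answer: 3

Derivation:
Path from root to H: F -> M -> L -> H
Depth = number of edges = 3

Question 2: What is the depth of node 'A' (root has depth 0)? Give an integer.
Path from root to A: F -> M -> A
Depth = number of edges = 2

Answer: 2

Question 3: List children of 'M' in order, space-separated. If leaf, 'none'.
Answer: E L K A D

Derivation:
Node M's children (from adjacency): E, L, K, A, D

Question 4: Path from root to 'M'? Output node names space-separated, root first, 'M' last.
Walk down from root: F -> M

Answer: F M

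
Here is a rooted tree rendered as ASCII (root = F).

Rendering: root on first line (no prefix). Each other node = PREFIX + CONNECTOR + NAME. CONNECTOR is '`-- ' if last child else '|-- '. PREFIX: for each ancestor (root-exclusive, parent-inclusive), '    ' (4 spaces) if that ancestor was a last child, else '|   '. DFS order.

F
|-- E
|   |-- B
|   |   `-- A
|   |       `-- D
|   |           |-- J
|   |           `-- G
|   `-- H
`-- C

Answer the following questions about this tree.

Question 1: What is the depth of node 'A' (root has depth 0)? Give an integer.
Answer: 3

Derivation:
Path from root to A: F -> E -> B -> A
Depth = number of edges = 3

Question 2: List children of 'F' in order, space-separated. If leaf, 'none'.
Answer: E C

Derivation:
Node F's children (from adjacency): E, C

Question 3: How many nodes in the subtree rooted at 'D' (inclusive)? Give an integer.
Answer: 3

Derivation:
Subtree rooted at D contains: D, G, J
Count = 3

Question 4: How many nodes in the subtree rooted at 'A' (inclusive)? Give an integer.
Answer: 4

Derivation:
Subtree rooted at A contains: A, D, G, J
Count = 4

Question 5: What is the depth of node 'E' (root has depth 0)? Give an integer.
Path from root to E: F -> E
Depth = number of edges = 1

Answer: 1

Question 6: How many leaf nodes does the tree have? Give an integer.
Leaves (nodes with no children): C, G, H, J

Answer: 4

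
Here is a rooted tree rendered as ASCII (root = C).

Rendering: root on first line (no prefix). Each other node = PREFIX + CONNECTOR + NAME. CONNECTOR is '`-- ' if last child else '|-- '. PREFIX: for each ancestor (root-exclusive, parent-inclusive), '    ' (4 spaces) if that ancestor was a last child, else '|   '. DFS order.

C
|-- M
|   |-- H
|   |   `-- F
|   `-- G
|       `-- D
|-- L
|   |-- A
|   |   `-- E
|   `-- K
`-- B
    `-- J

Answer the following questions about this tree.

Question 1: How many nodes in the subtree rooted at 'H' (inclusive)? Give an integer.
Subtree rooted at H contains: F, H
Count = 2

Answer: 2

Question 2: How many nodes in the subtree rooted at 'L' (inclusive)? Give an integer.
Answer: 4

Derivation:
Subtree rooted at L contains: A, E, K, L
Count = 4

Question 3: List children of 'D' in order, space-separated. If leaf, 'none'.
Node D's children (from adjacency): (leaf)

Answer: none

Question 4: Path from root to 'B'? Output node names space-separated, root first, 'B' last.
Walk down from root: C -> B

Answer: C B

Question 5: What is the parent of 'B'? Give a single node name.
Answer: C

Derivation:
Scan adjacency: B appears as child of C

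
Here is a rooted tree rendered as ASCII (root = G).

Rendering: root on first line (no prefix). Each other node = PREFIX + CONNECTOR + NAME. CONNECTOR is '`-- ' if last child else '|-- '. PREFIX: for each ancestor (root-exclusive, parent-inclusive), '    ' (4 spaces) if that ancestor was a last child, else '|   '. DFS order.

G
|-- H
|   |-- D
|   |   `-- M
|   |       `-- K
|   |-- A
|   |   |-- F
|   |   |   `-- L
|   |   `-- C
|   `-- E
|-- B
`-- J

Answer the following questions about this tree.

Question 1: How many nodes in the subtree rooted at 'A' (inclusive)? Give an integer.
Answer: 4

Derivation:
Subtree rooted at A contains: A, C, F, L
Count = 4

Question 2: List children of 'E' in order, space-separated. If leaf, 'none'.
Answer: none

Derivation:
Node E's children (from adjacency): (leaf)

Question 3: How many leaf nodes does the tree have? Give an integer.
Answer: 6

Derivation:
Leaves (nodes with no children): B, C, E, J, K, L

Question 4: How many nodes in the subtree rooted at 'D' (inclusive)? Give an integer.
Answer: 3

Derivation:
Subtree rooted at D contains: D, K, M
Count = 3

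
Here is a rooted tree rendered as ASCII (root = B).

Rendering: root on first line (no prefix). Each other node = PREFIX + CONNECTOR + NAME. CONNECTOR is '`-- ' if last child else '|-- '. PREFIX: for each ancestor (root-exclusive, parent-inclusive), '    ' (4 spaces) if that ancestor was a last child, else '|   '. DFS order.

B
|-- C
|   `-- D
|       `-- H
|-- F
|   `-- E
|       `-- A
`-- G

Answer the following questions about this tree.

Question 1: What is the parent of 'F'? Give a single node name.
Answer: B

Derivation:
Scan adjacency: F appears as child of B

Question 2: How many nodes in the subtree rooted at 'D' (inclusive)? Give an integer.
Subtree rooted at D contains: D, H
Count = 2

Answer: 2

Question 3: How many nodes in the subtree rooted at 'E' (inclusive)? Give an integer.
Subtree rooted at E contains: A, E
Count = 2

Answer: 2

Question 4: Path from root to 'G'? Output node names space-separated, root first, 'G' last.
Walk down from root: B -> G

Answer: B G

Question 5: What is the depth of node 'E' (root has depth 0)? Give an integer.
Path from root to E: B -> F -> E
Depth = number of edges = 2

Answer: 2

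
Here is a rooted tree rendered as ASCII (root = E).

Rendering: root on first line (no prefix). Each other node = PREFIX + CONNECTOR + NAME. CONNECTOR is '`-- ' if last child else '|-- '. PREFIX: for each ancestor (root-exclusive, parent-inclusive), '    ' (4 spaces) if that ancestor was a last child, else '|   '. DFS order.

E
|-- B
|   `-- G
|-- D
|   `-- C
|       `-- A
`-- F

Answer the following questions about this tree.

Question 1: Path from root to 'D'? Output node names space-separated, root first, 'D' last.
Walk down from root: E -> D

Answer: E D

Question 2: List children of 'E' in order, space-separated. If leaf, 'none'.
Answer: B D F

Derivation:
Node E's children (from adjacency): B, D, F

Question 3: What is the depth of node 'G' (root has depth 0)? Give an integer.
Path from root to G: E -> B -> G
Depth = number of edges = 2

Answer: 2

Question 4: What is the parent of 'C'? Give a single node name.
Scan adjacency: C appears as child of D

Answer: D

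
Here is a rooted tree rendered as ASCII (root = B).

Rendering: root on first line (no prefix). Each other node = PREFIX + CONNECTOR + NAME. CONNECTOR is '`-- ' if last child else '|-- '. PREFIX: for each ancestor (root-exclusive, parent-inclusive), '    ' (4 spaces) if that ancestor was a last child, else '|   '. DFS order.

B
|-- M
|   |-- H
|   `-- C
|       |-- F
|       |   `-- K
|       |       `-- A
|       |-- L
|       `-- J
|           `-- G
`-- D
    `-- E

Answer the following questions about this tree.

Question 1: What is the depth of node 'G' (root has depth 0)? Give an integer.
Path from root to G: B -> M -> C -> J -> G
Depth = number of edges = 4

Answer: 4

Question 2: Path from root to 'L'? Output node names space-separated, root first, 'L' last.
Walk down from root: B -> M -> C -> L

Answer: B M C L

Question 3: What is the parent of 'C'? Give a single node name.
Answer: M

Derivation:
Scan adjacency: C appears as child of M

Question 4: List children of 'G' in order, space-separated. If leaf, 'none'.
Answer: none

Derivation:
Node G's children (from adjacency): (leaf)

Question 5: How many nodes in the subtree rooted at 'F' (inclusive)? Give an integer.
Subtree rooted at F contains: A, F, K
Count = 3

Answer: 3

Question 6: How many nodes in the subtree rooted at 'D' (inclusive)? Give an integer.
Answer: 2

Derivation:
Subtree rooted at D contains: D, E
Count = 2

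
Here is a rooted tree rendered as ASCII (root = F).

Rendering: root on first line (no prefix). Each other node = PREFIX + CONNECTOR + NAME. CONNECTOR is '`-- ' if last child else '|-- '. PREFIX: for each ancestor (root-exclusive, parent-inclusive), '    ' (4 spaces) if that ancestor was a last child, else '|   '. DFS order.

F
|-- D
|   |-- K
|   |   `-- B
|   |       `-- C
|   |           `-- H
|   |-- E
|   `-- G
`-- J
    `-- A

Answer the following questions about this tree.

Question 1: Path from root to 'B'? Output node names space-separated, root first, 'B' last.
Answer: F D K B

Derivation:
Walk down from root: F -> D -> K -> B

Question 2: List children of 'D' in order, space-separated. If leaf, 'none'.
Node D's children (from adjacency): K, E, G

Answer: K E G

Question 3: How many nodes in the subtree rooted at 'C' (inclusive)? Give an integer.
Answer: 2

Derivation:
Subtree rooted at C contains: C, H
Count = 2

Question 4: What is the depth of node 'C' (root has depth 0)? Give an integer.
Path from root to C: F -> D -> K -> B -> C
Depth = number of edges = 4

Answer: 4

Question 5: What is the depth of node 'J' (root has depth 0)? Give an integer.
Answer: 1

Derivation:
Path from root to J: F -> J
Depth = number of edges = 1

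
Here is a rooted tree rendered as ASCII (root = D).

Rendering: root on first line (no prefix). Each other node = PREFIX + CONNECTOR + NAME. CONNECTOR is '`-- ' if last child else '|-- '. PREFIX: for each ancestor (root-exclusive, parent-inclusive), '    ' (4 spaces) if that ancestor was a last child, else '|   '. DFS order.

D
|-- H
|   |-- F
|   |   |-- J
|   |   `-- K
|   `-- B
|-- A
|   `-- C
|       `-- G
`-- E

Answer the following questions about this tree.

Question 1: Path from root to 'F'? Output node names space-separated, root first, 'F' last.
Walk down from root: D -> H -> F

Answer: D H F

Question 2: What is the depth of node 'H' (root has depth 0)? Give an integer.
Path from root to H: D -> H
Depth = number of edges = 1

Answer: 1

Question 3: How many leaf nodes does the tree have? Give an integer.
Answer: 5

Derivation:
Leaves (nodes with no children): B, E, G, J, K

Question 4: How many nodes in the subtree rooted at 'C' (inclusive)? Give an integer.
Subtree rooted at C contains: C, G
Count = 2

Answer: 2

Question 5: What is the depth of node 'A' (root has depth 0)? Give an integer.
Path from root to A: D -> A
Depth = number of edges = 1

Answer: 1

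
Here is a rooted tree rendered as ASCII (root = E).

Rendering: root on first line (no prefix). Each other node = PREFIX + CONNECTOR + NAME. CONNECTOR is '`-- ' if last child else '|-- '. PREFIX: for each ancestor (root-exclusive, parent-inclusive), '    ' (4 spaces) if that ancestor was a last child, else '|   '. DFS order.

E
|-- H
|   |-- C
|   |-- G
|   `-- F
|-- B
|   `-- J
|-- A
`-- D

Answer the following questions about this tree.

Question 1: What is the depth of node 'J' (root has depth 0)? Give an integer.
Answer: 2

Derivation:
Path from root to J: E -> B -> J
Depth = number of edges = 2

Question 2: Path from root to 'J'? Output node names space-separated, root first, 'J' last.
Answer: E B J

Derivation:
Walk down from root: E -> B -> J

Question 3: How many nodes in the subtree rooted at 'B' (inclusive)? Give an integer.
Subtree rooted at B contains: B, J
Count = 2

Answer: 2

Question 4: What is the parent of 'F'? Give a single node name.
Scan adjacency: F appears as child of H

Answer: H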